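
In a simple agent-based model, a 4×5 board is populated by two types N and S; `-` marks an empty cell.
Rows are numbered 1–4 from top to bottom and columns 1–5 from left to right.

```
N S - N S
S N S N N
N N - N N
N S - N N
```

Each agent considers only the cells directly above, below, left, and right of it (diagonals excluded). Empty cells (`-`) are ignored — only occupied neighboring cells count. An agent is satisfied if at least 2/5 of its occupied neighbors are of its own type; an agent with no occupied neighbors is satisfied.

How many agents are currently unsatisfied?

7

(1,1)N 0/2 not
(1,2)S 0/2 not
(1,4)N 1/2 satisfied
(1,5)S 0/2 not
(2,1)S 0/3 not
(2,2)N 1/4 not
(2,3)S 0/2 not
(2,4)N 3/4 satisfied
(2,5)N 2/3 satisfied
(3,1)N 2/3 satisfied
(3,2)N 2/3 satisfied
(3,4)N 3/3 satisfied
(3,5)N 3/3 satisfied
(4,1)N 1/2 satisfied
(4,2)S 0/2 not
(4,4)N 2/2 satisfied
(4,5)N 2/2 satisfied
Unsatisfied: (1,1), (1,2), (1,5), (2,1), (2,2), (2,3), (4,2) — 7 in total.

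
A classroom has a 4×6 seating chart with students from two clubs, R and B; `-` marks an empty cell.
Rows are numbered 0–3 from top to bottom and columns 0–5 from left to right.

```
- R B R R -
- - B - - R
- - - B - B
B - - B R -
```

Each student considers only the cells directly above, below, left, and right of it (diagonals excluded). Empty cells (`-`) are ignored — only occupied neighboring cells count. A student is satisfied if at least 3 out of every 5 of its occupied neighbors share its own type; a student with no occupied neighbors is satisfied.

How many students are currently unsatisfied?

7

(0,1)R 0/1 unhappy
(0,2)B 1/3 unhappy
(0,3)R 1/2 unhappy
(0,4)R 1/1 ok
(1,2)B 1/1 ok
(1,5)R 0/1 unhappy
(2,3)B 1/1 ok
(2,5)B 0/1 unhappy
(3,0)B 0/0 ok
(3,3)B 1/2 unhappy
(3,4)R 0/1 unhappy
Unsatisfied: (0,1), (0,2), (0,3), (1,5), (2,5), (3,3), (3,4) — 7 in total.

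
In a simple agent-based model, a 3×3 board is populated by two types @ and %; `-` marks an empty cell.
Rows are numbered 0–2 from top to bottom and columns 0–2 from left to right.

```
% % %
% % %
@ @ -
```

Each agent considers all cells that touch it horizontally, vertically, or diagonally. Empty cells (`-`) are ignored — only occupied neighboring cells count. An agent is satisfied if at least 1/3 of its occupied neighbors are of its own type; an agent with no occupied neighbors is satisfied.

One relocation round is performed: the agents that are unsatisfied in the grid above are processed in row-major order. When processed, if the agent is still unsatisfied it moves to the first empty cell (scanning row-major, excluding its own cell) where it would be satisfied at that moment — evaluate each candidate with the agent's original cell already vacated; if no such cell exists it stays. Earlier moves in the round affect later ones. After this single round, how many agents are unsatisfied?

Initially unsatisfied (in order): (2,1).
  (2,1): no empty cell satisfies it; stays.
Resulting grid:
% % %
% % %
@ @ -
Unsatisfied now: (2,1).

1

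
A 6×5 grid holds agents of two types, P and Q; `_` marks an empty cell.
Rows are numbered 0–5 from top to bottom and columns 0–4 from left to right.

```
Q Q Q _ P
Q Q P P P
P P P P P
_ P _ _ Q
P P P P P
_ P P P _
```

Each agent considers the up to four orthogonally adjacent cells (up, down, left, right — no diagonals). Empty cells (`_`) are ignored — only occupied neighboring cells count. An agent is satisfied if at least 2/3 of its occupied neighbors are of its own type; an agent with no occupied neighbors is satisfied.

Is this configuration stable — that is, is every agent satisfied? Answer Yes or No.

No

Row 0: (0,0)Q 2/2 ✓ · (0,1)Q 3/3 ✓ · (0,2)Q 1/2 ✗ · (0,4)P 1/1 ✓
Row 1: (1,0)Q 2/3 ✓ · (1,1)Q 2/4 ✗ · (1,2)P 2/4 ✗ · (1,3)P 3/3 ✓ · (1,4)P 3/3 ✓
Row 2: (2,0)P 1/2 ✗ · (2,1)P 3/4 ✓ · (2,2)P 3/3 ✓ · (2,3)P 3/3 ✓ · (2,4)P 2/3 ✓
Row 3: (3,1)P 2/2 ✓ · (3,4)Q 0/2 ✗
Row 4: (4,0)P 1/1 ✓ · (4,1)P 4/4 ✓ · (4,2)P 3/3 ✓ · (4,3)P 3/3 ✓ · (4,4)P 1/2 ✗
Row 5: (5,1)P 2/2 ✓ · (5,2)P 3/3 ✓ · (5,3)P 2/2 ✓
For instance (0,2) has only 1/2 same-type neighbors, below 2/3.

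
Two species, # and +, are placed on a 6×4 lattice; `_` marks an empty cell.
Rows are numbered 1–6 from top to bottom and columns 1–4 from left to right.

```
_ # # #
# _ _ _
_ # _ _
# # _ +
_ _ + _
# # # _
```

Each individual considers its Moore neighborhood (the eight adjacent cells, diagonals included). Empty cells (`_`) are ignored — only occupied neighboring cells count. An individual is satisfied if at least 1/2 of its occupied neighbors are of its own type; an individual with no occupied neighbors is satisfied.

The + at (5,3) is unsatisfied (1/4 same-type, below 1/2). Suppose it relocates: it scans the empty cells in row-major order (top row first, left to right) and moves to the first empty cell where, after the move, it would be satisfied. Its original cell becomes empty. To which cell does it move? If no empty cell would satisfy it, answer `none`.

Vacating (5,3). Empty cells in order:
  (1,1): 0/2 same-type → still unsatisfied.
  (2,2): 0/4 same-type → still unsatisfied.
  (2,3): 0/4 same-type → still unsatisfied.
  (2,4): 0/2 same-type → still unsatisfied.
  (3,1): 0/4 same-type → still unsatisfied.
  (3,3): 1/3 same-type → still unsatisfied.
  (3,4): 1/1 same-type → satisfied — stop here.

(3,4)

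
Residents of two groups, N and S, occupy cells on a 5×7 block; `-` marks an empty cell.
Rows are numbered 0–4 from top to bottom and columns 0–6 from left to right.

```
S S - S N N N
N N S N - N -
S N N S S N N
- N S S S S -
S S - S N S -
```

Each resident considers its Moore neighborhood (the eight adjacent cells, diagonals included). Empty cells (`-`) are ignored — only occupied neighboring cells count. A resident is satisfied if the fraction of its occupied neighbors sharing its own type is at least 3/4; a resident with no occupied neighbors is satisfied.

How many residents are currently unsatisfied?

Row 0: (0,0)S 1/3 unhappy · (0,1)S 2/4 unhappy · (0,3)S 1/3 unhappy · (0,4)N 3/4 ok · (0,5)N 3/3 ok · (0,6)N 2/2 ok
Row 1: (1,0)N 2/5 unhappy · (1,1)N 3/7 unhappy · (1,2)S 3/7 unhappy · (1,3)N 2/6 unhappy · (1,5)N 5/6 ok
Row 2: (2,0)S 0/4 unhappy · (2,1)N 4/7 unhappy · (2,2)N 4/8 unhappy · (2,3)S 5/7 unhappy · (2,4)S 4/7 unhappy · (2,5)N 2/5 unhappy · (2,6)N 2/3 unhappy
Row 3: (3,1)N 2/6 unhappy · (3,2)S 4/7 unhappy · (3,3)S 5/7 unhappy · (3,4)S 6/8 ok · (3,5)S 3/6 unhappy
Row 4: (4,0)S 1/2 unhappy · (4,1)S 2/3 unhappy · (4,3)S 3/4 ok · (4,4)N 0/5 unhappy · (4,5)S 2/3 unhappy
Unsatisfied: (0,0), (0,1), (0,3), (1,0), (1,1), (1,2), (1,3), (2,0), (2,1), (2,2), (2,3), (2,4), (2,5), (2,6), (3,1), (3,2), (3,3), (3,5), (4,0), (4,1), (4,4), (4,5) — 22 in total.

22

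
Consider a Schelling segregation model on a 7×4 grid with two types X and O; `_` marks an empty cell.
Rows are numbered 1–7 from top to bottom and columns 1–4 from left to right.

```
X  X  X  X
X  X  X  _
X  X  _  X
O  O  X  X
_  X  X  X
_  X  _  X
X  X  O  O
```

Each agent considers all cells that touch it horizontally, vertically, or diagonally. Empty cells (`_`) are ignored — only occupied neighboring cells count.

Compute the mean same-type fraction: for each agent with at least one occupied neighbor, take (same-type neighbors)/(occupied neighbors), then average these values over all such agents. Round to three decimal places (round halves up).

Row 1: (1,1)X 3/3 · (1,2)X 5/5 · (1,3)X 4/4 · (1,4)X 2/2
Row 2: (2,1)X 5/5 · (2,2)X 7/7 · (2,3)X 6/6
Row 3: (3,1)X 3/5 · (3,2)X 5/7 · (3,4)X 3/3
Row 4: (4,1)O 1/4 · (4,2)O 1/6 · (4,3)X 6/7 · (4,4)X 4/4
Row 5: (5,2)X 3/5 · (5,3)X 6/7 · (5,4)X 4/4
Row 6: (6,2)X 4/5 · (6,4)X 2/4
Row 7: (7,1)X 2/2 · (7,2)X 2/3 · (7,3)O 1/4 · (7,4)O 1/2
Sum over 23 agents: 3/3 + 5/5 + 4/4 + 2/2 + 5/5 + 7/7 + 6/6 + 3/5 + 5/7 + 3/3 + 1/4 + 1/6 + 6/7 + 4/4 + 3/5 + 6/7 + 4/4 + 4/5 + 2/4 + 2/2 + 2/3 + 1/4 + 1/2 = 373/21; mean = 373/21 ÷ 23 = 373/483 = 0.772256… → 0.772.

0.772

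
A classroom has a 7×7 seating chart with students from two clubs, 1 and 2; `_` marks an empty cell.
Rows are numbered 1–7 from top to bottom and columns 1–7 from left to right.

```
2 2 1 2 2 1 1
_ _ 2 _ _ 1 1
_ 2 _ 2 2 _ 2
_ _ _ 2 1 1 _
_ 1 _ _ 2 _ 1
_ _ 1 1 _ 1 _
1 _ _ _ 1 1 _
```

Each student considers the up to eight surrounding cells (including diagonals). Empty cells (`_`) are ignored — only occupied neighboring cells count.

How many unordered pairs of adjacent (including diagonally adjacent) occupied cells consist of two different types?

Scan each occupied cell's neighbors to the right and below (and the two forward diagonals) so each pair is counted once.
Row 1: 2(1,1)–2(1,2)= 2(1,2)–1(1,3)≠ 2(1,2)–2(2,3)= 1(1,3)–2(1,4)≠ 1(1,3)–2(2,3)≠ 2(1,4)–2(1,5)= 2(1,4)–2(2,3)= 2(1,5)–1(1,6)≠ 2(1,5)–1(2,6)≠ 1(1,6)–1(1,7)= 1(1,6)–1(2,6)= 1(1,6)–1(2,7)= 1(1,7)–1(2,7)= 1(1,7)–1(2,6)=  → 5/14 unlike.
Row 2: 2(2,3)–2(3,4)= 2(2,3)–2(3,2)= 1(2,6)–1(2,7)= 1(2,6)–2(3,7)≠ 1(2,6)–2(3,5)≠ 1(2,7)–2(3,7)≠  → 3/6 unlike.
Row 3: 2(3,4)–2(3,5)= 2(3,4)–2(4,4)= 2(3,4)–1(4,5)≠ 2(3,5)–1(4,5)≠ 2(3,5)–1(4,6)≠ 2(3,5)–2(4,4)= 2(3,7)–1(4,6)≠  → 4/7 unlike.
Row 4: 2(4,4)–1(4,5)≠ 2(4,4)–2(5,5)= 1(4,5)–1(4,6)= 1(4,5)–2(5,5)≠ 1(4,6)–1(5,7)= 1(4,6)–2(5,5)≠  → 3/6 unlike.
Row 5: 1(5,2)–1(6,3)= 2(5,5)–1(6,6)≠ 2(5,5)–1(6,4)≠ 1(5,7)–1(6,6)=  → 2/4 unlike.
Row 6: 1(6,3)–1(6,4)= 1(6,4)–1(7,5)= 1(6,6)–1(7,6)= 1(6,6)–1(7,5)=  → 0/4 unlike.
Row 7: 1(7,5)–1(7,6)=  → 0/1 unlike.
Total adjacent occupied pairs: 42; unlike-type pairs: 17.

17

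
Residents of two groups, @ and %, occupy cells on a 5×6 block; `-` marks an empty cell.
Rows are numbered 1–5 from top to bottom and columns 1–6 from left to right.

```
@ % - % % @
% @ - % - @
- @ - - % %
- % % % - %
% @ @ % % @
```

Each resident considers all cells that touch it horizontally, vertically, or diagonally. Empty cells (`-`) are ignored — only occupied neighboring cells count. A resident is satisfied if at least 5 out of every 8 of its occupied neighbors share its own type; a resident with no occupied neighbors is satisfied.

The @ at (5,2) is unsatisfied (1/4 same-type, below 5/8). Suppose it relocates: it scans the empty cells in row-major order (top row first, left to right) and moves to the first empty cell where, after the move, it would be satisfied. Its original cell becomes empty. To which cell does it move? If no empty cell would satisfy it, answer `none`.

Vacating (5,2). Empty cells in order:
  (1,3): 1/4 same-type → still unsatisfied.
  (2,3): 2/5 same-type → still unsatisfied.
  (2,5): 2/7 same-type → still unsatisfied.
  (3,1): 2/4 same-type → still unsatisfied.
  (3,3): 2/6 same-type → still unsatisfied.
  (3,4): 0/4 same-type → still unsatisfied.
  (4,1): 1/3 same-type → still unsatisfied.
  (4,5): 1/7 same-type → still unsatisfied.

none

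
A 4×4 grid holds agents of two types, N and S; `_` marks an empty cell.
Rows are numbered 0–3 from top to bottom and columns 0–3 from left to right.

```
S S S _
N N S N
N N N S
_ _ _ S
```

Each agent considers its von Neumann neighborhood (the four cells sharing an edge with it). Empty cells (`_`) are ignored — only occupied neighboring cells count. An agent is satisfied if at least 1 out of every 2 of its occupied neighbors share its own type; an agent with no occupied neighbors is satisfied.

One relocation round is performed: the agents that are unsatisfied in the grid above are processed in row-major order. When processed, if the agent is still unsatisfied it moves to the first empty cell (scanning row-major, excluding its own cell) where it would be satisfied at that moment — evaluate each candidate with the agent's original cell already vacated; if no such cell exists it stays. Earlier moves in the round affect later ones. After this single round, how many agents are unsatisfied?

Initially unsatisfied (in order): (1,2), (1,3), (2,2), (2,3).
  (1,2) → (0,3).
  (1,3) → (1,2).
  (2,2): now satisfied by earlier moves; stays.
  (2,3): now satisfied by earlier moves; stays.
Resulting grid:
S S S S
N N N _
N N N S
_ _ _ S
All satisfied now.

0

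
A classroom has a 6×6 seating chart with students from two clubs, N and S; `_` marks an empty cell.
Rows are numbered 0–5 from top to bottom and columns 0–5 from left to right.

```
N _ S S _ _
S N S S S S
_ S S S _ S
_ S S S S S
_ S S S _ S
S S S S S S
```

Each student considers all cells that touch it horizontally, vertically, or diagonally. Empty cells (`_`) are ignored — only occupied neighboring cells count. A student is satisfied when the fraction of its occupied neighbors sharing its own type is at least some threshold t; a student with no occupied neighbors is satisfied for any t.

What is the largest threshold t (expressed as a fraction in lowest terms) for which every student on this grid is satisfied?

Row 0: (0,0)N 1/2 · (0,2)S 3/4 · (0,3)S 4/4
Row 1: (1,0)S 1/3 · (1,1)N 1/6 · (1,2)S 6/7 · (1,3)S 6/6 · (1,4)S 5/5 · (1,5)S 2/2
Row 2: (2,1)S 5/6 · (2,2)S 7/8 · (2,3)S 7/7 · (2,5)S 4/4
Row 3: (3,1)S 5/5 · (3,2)S 8/8 · (3,3)S 6/6 · (3,4)S 6/6 · (3,5)S 3/3
Row 4: (4,1)S 6/6 · (4,2)S 8/8 · (4,3)S 7/7 · (4,5)S 4/4
Row 5: (5,0)S 2/2 · (5,1)S 4/4 · (5,2)S 5/5 · (5,3)S 4/4 · (5,4)S 4/4 · (5,5)S 2/2
The smallest same-type fraction is 1/6 at (1,1), which reduces to 1/6. Any threshold above that leaves this student unsatisfied.

1/6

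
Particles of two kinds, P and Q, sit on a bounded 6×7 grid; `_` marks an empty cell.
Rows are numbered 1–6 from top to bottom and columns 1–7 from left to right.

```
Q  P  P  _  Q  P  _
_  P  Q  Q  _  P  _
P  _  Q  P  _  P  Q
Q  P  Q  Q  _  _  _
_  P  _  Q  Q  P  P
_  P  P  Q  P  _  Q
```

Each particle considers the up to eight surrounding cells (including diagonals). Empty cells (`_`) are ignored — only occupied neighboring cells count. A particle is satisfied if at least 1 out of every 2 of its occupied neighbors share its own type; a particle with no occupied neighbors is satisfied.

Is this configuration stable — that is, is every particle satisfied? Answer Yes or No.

Row 1: (1,1)Q 0/2 unhappy · (1,2)P 2/4 ok · (1,3)P 2/4 ok · (1,5)Q 1/3 unhappy · (1,6)P 1/2 ok
Row 2: (2,2)P 3/6 ok · (2,3)Q 2/6 unhappy · (2,4)Q 3/5 ok · (2,6)P 2/4 ok
Row 3: (3,1)P 2/3 ok · (3,3)Q 4/7 ok · (3,4)P 0/5 unhappy · (3,6)P 1/2 ok · (3,7)Q 0/2 unhappy
Row 4: (4,1)Q 0/3 unhappy · (4,2)P 2/5 unhappy · (4,3)Q 3/6 ok · (4,4)Q 4/5 ok
Row 5: (5,2)P 3/5 ok · (5,4)Q 4/6 ok · (5,5)Q 3/5 ok · (5,6)P 2/4 ok · (5,7)P 1/2 ok
Row 6: (6,2)P 2/2 ok · (6,3)P 2/4 ok · (6,4)Q 2/4 ok · (6,5)P 1/4 unhappy · (6,7)Q 0/2 unhappy
For instance (1,1) has only 0/2 same-type neighbors, below 1/2.

No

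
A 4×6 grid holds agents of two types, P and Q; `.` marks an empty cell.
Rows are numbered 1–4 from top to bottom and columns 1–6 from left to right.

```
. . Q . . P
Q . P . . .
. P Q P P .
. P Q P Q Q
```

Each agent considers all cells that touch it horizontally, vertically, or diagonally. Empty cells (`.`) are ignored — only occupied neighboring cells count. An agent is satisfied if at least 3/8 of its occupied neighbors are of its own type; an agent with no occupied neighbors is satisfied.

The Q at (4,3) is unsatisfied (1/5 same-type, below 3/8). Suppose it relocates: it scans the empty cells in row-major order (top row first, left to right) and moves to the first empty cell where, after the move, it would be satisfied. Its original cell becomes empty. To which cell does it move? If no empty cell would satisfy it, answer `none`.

(1,1)

Vacating (4,3). Empty cells in order:
  (1,1): 1/1 same-type → satisfied — stop here.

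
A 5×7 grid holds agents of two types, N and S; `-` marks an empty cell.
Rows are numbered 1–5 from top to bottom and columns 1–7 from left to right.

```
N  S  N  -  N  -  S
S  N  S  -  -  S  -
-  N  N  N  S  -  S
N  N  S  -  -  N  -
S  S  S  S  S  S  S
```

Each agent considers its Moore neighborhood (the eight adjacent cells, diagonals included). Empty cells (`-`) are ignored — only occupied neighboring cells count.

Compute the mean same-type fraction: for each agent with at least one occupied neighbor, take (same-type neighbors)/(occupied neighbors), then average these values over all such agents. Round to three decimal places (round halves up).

(1,1)N 1/3
(1,2)S 2/5
(1,3)N 1/3
(1,5)N 0/1
(1,7)S 1/1
(2,1)S 1/4
(2,2)N 4/7
(2,3)S 1/6
(2,6)S 3/4
(3,2)N 4/7
(3,3)N 4/6
(3,4)N 1/4
(3,5)S 1/3
(3,7)S 1/2
(4,1)N 2/4
(4,2)N 3/7
(4,3)S 3/7
(4,6)N 0/5
(5,1)S 1/3
(5,2)S 3/5
(5,3)S 3/4
(5,4)S 3/3
(5,5)S 2/3
(5,6)S 2/3
(5,7)S 1/2
Sum over 25 agents: 1/3 + 2/5 + 1/3 + 0/1 + 1/1 + 1/4 + 4/7 + 1/6 + 3/4 + 4/7 + 4/6 + 1/4 + 1/3 + 1/2 + 2/4 + 3/7 + 3/7 + 0/5 + 1/3 + 3/5 + 3/4 + 3/3 + 2/3 + 2/3 + 1/2 = 12; mean = 12 ÷ 25 = 12/25 = 0.48 → 0.480.

0.480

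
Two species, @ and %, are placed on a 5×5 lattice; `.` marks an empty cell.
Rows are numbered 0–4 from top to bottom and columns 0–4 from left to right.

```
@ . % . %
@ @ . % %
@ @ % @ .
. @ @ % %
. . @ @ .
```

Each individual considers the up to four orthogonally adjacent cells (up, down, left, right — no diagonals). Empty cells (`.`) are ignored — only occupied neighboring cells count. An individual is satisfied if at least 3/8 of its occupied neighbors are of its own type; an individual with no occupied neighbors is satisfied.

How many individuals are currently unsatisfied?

(0,0)@ 1/1 ✓
(0,2)% 0/0 ✓
(0,4)% 1/1 ✓
(1,0)@ 3/3 ✓
(1,1)@ 2/2 ✓
(1,3)% 1/2 ✓
(1,4)% 2/2 ✓
(2,0)@ 2/2 ✓
(2,1)@ 3/4 ✓
(2,2)% 0/3 ✗
(2,3)@ 0/3 ✗
(3,1)@ 2/2 ✓
(3,2)@ 2/4 ✓
(3,3)% 1/4 ✗
(3,4)% 1/1 ✓
(4,2)@ 2/2 ✓
(4,3)@ 1/2 ✓
Unsatisfied: (2,2), (2,3), (3,3) — 3 in total.

3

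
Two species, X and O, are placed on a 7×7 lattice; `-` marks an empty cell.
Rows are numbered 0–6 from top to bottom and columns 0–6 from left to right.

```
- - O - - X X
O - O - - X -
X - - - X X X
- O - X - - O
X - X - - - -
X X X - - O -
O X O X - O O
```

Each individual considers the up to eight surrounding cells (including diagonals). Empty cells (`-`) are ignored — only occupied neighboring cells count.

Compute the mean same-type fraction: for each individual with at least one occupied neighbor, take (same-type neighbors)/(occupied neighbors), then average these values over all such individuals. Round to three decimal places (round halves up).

(0,2)O 1/1
(0,5)X 2/2
(0,6)X 2/2
(1,0)O 0/1
(1,2)O 1/1
(1,5)X 5/5
(2,0)X 0/2
(2,4)X 3/3
(2,5)X 3/4
(2,6)X 2/3
(3,1)O 0/3
(3,3)X 2/2
(3,6)O 0/2
(4,0)X 2/3
(4,2)X 3/4
(5,0)X 3/4
(5,1)X 5/7
(5,2)X 4/5
(5,5)O 2/2
(6,0)O 0/3
(6,1)X 3/5
(6,2)O 0/4
(6,3)X 1/2
(6,5)O 2/2
(6,6)O 2/2
Sum over 25 individuals: 1/1 + 2/2 + 2/2 + 0/1 + 1/1 + 5/5 + 0/2 + 3/3 + 3/4 + 2/3 + 0/3 + 2/2 + 0/2 + 2/3 + 3/4 + 3/4 + 5/7 + 4/5 + 2/2 + 0/3 + 3/5 + 0/4 + 1/2 + 2/2 + 2/2 = 6803/420; mean = 6803/420 ÷ 25 = 6803/10500 = 0.647904… → 0.648.

0.648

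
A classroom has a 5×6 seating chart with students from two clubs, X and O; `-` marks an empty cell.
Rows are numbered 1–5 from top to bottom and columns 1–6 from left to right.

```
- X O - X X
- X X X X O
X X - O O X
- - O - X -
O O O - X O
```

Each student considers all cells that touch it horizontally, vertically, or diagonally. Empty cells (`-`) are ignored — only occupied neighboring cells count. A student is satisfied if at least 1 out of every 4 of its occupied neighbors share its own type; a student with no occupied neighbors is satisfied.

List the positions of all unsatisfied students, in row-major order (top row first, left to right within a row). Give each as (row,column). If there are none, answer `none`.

Row 1: (1,2)X 2/3 satisfied · (1,3)O 0/4 not · (1,5)X 3/4 satisfied · (1,6)X 2/3 satisfied
Row 2: (2,2)X 4/5 satisfied · (2,3)X 4/6 satisfied · (2,4)X 3/6 satisfied · (2,5)X 4/7 satisfied · (2,6)O 1/5 not
Row 3: (3,1)X 2/2 satisfied · (3,2)X 3/4 satisfied · (3,4)O 2/6 satisfied · (3,5)O 2/6 satisfied · (3,6)X 2/4 satisfied
Row 4: (4,3)O 3/4 satisfied · (4,5)X 2/5 satisfied
Row 5: (5,1)O 1/1 satisfied · (5,2)O 3/3 satisfied · (5,3)O 2/2 satisfied · (5,5)X 1/2 satisfied · (5,6)O 0/2 not

(1,3), (2,6), (5,6)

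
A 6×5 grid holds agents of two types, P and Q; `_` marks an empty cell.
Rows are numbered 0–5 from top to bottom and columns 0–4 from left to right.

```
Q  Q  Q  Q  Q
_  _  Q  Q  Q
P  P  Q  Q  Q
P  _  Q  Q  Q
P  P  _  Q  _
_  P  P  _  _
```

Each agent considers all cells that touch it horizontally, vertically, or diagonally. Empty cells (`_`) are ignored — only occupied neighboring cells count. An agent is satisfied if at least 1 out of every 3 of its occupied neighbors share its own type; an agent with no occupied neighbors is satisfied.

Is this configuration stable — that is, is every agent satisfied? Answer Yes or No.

(0,0)Q 1/1 ok
(0,1)Q 3/3 ok
(0,2)Q 4/4 ok
(0,3)Q 5/5 ok
(0,4)Q 3/3 ok
(1,2)Q 6/7 ok
(1,3)Q 8/8 ok
(1,4)Q 5/5 ok
(2,0)P 2/2 ok
(2,1)P 2/5 ok
(2,2)Q 5/6 ok
(2,3)Q 8/8 ok
(2,4)Q 5/5 ok
(3,0)P 4/4 ok
(3,2)Q 4/6 ok
(3,3)Q 6/6 ok
(3,4)Q 4/4 ok
(4,0)P 3/3 ok
(4,1)P 4/5 ok
(4,3)Q 3/4 ok
(5,1)P 3/3 ok
(5,2)P 2/3 ok
All meet the threshold, so the configuration is stable.

Yes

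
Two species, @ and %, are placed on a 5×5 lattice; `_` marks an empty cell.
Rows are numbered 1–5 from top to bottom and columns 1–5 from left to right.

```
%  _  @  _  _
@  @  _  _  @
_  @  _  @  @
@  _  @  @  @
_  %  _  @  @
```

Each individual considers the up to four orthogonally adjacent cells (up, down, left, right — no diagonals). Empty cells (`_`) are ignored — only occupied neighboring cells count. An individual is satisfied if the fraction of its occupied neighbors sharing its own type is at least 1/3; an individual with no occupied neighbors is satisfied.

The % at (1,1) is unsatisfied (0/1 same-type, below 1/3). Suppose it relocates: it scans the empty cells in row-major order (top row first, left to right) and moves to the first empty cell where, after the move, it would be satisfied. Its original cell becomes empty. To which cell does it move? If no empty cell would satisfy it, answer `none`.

(5,1)

Vacating (1,1). Empty cells in order:
  (1,2): 0/2 same-type → still unsatisfied.
  (1,4): 0/1 same-type → still unsatisfied.
  (1,5): 0/1 same-type → still unsatisfied.
  (2,3): 0/2 same-type → still unsatisfied.
  (2,4): 0/2 same-type → still unsatisfied.
  (3,1): 0/3 same-type → still unsatisfied.
  (3,3): 0/3 same-type → still unsatisfied.
  (4,2): 1/4 same-type → still unsatisfied.
  (5,1): 1/2 same-type → satisfied — stop here.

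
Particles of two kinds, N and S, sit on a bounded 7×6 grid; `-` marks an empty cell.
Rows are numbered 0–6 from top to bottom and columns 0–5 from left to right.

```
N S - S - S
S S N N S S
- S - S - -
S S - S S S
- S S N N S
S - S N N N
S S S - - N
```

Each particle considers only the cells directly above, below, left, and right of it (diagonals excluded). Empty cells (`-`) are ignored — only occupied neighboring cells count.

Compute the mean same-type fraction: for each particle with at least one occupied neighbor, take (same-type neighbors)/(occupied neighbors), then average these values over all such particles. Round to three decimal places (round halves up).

0.704

Row 0: (0,0)N 0/2 · (0,1)S 1/2 · (0,3)S 0/1 · (0,5)S 1/1
Row 1: (1,0)S 1/2 · (1,1)S 3/4 · (1,2)N 1/2 · (1,3)N 1/4 · (1,4)S 1/2 · (1,5)S 2/2
Row 2: (2,1)S 2/2 · (2,3)S 1/2
Row 3: (3,0)S 1/1 · (3,1)S 3/3 · (3,3)S 2/3 · (3,4)S 2/3 · (3,5)S 2/2
Row 4: (4,1)S 2/2 · (4,2)S 2/3 · (4,3)N 2/4 · (4,4)N 2/4 · (4,5)S 1/3
Row 5: (5,0)S 1/1 · (5,2)S 2/3 · (5,3)N 2/3 · (5,4)N 3/3 · (5,5)N 2/3
Row 6: (6,0)S 2/2 · (6,1)S 2/2 · (6,2)S 2/2 · (6,5)N 1/1
Sum over 31 particles: 0/2 + 1/2 + 0/1 + 1/1 + 1/2 + 3/4 + 1/2 + 1/4 + 1/2 + 2/2 + 2/2 + 1/2 + 1/1 + 3/3 + 2/3 + 2/3 + 2/2 + 2/2 + 2/3 + 2/4 + 2/4 + 1/3 + 1/1 + 2/3 + 2/3 + 3/3 + 2/3 + 2/2 + 2/2 + 2/2 + 1/1 = 131/6; mean = 131/6 ÷ 31 = 131/186 = 0.704301… → 0.704.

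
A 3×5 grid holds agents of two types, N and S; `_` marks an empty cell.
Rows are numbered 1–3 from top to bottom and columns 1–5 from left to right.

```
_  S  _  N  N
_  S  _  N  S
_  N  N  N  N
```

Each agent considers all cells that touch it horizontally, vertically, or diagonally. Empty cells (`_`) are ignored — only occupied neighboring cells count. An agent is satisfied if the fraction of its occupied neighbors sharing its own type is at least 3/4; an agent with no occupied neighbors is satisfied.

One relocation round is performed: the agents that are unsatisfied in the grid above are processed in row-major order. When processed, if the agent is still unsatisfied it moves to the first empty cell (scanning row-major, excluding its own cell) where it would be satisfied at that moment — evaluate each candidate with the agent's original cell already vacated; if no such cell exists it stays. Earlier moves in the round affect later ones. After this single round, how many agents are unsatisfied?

3

Initially unsatisfied (in order): (1,4), (1,5), (2,2), (2,5), (3,2), (3,5).
  (1,4): no empty cell satisfies it; stays.
  (1,5): no empty cell satisfies it; stays.
  (2,2) → (1,1).
  (2,5): no empty cell satisfies it; stays.
  (3,2): now satisfied by earlier moves; stays.
  (3,5) → (2,3).
Resulting grid:
S S _ N N
_ _ N N S
_ N N N _
Unsatisfied now: (1,2), (1,5), (2,5).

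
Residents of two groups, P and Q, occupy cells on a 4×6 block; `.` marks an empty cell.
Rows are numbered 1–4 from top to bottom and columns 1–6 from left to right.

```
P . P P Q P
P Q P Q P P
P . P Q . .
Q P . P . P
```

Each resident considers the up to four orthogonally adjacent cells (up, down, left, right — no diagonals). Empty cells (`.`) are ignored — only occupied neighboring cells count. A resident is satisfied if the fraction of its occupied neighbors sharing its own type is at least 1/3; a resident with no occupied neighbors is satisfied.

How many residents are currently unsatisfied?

(1,1)P 1/1 ✓
(1,3)P 2/2 ✓
(1,4)P 1/3 ✓
(1,5)Q 0/3 ✗
(1,6)P 1/2 ✓
(2,1)P 2/3 ✓
(2,2)Q 0/2 ✗
(2,3)P 2/4 ✓
(2,4)Q 1/4 ✗
(2,5)P 1/3 ✓
(2,6)P 2/2 ✓
(3,1)P 1/2 ✓
(3,3)P 1/2 ✓
(3,4)Q 1/3 ✓
(4,1)Q 0/2 ✗
(4,2)P 0/1 ✗
(4,4)P 0/1 ✗
(4,6)P 0/0 ✓
Unsatisfied: (1,5), (2,2), (2,4), (4,1), (4,2), (4,4) — 6 in total.

6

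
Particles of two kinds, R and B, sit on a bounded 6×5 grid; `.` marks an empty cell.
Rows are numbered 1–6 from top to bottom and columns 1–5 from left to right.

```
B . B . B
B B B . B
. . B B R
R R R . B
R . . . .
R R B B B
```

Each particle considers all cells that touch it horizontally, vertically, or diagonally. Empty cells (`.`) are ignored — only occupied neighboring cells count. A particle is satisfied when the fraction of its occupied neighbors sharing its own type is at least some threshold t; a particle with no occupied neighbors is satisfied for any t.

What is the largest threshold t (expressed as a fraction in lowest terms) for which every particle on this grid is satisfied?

(1,1)B 2/2
(1,3)B 2/2
(1,5)B 1/1
(2,1)B 2/2
(2,2)B 5/5
(2,3)B 4/4
(2,5)B 2/3
(3,3)B 3/5
(3,4)B 4/6
(3,5)R 0/3
(4,1)R 2/2
(4,2)R 3/4
(4,3)R 1/3
(4,5)B 1/2
(5,1)R 4/4
(6,1)R 2/2
(6,2)R 2/3
(6,3)B 1/2
(6,4)B 2/2
(6,5)B 1/1
The smallest same-type fraction is 0/3 at (3,5), which reduces to 0/1. Any threshold above that leaves this particle unsatisfied.

0/1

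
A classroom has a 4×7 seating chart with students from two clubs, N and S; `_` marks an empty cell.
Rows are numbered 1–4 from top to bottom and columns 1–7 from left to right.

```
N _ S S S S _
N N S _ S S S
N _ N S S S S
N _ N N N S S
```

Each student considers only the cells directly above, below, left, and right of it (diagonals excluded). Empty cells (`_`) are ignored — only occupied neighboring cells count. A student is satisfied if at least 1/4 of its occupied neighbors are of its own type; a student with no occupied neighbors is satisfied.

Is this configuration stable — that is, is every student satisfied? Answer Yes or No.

(1,1)N 1/1 ok
(1,3)S 2/2 ok
(1,4)S 2/2 ok
(1,5)S 3/3 ok
(1,6)S 2/2 ok
(2,1)N 3/3 ok
(2,2)N 1/2 ok
(2,3)S 1/3 ok
(2,5)S 3/3 ok
(2,6)S 4/4 ok
(2,7)S 2/2 ok
(3,1)N 2/2 ok
(3,3)N 1/3 ok
(3,4)S 1/3 ok
(3,5)S 3/4 ok
(3,6)S 4/4 ok
(3,7)S 3/3 ok
(4,1)N 1/1 ok
(4,3)N 2/2 ok
(4,4)N 2/3 ok
(4,5)N 1/3 ok
(4,6)S 2/3 ok
(4,7)S 2/2 ok
All meet the threshold, so the configuration is stable.

Yes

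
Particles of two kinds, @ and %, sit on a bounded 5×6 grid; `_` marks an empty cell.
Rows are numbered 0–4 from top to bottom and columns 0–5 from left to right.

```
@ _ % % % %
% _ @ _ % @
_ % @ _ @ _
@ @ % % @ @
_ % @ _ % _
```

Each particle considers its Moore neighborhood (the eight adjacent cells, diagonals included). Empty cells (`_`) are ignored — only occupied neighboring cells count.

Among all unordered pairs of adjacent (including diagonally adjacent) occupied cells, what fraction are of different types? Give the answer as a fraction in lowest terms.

Scan each occupied cell's neighbors to the right and below (and the two forward diagonals) so each pair is counted once.
From row 0: 5 unlike of 11 pairs (running 5/11).
From row 1: 3 unlike of 6 pairs (running 8/17).
From row 2: 6 unlike of 10 pairs (running 14/27).
From row 3: 8 unlike of 14 pairs (running 22/41).
From row 4: 1 unlike of 1 pairs (running 23/42).
Total adjacent occupied pairs: 42; unlike-type pairs: 23.
23/42 is already in lowest terms.

23/42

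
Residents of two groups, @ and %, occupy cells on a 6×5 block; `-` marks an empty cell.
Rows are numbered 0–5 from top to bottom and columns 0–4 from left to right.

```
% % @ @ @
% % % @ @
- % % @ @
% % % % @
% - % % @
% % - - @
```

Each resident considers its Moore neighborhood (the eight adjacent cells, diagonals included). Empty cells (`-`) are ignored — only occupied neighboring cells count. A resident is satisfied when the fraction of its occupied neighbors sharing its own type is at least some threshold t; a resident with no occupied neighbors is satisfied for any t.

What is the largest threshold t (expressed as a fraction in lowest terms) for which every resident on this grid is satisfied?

2/5

Row 0: (0,0)% 3/3 · (0,1)% 4/5 · (0,2)@ 2/5 · (0,3)@ 4/5 · (0,4)@ 3/3
Row 1: (1,0)% 4/4 · (1,1)% 6/7 · (1,2)% 4/8 · (1,3)@ 6/8 · (1,4)@ 5/5
Row 2: (2,1)% 7/7 · (2,2)% 6/8 · (2,3)@ 4/8 · (2,4)@ 4/5
Row 3: (3,0)% 3/3 · (3,1)% 6/6 · (3,2)% 6/7 · (3,3)% 4/8 · (3,4)@ 3/5
Row 4: (4,0)% 4/4 · (4,2)% 5/5 · (4,3)% 3/6 · (4,4)@ 2/4
Row 5: (5,0)% 2/2 · (5,1)% 3/3 · (5,4)@ 1/2
The smallest same-type fraction is 2/5 at (0,2), which reduces to 2/5. Any threshold above that leaves this resident unsatisfied.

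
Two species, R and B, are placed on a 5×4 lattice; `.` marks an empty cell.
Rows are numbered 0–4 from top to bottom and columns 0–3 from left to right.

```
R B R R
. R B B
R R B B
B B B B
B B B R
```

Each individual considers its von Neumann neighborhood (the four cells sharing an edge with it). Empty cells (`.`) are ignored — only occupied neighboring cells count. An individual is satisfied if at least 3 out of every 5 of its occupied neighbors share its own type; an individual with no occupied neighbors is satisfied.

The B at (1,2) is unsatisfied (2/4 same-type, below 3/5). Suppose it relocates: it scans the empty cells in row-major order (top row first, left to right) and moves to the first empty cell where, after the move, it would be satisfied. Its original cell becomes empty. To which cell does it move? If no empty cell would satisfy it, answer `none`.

none

Vacating (1,2). Empty cells in order:
  (1,0): 0/3 same-type → still unsatisfied.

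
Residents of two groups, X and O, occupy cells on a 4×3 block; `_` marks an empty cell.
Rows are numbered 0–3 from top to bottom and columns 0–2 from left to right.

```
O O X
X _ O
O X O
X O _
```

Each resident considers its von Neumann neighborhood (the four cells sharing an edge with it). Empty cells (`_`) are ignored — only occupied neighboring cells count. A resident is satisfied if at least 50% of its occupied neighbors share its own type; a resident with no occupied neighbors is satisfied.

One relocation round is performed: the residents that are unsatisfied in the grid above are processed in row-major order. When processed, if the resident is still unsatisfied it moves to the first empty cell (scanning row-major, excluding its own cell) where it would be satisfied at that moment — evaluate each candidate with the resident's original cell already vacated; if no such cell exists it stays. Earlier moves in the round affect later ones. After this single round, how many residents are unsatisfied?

1

Initially unsatisfied (in order): (0,2), (1,0), (2,0), (2,1), (3,0), (3,1).
  (0,2) → (1,1).
  (1,0): no empty cell satisfies it; stays.
  (2,0) → (0,2).
  (2,1) → (2,0).
  (3,0): now satisfied by earlier moves; stays.
  (3,1) → (3,2).
Resulting grid:
O O O
X X O
X _ O
X _ O
Unsatisfied now: (1,1).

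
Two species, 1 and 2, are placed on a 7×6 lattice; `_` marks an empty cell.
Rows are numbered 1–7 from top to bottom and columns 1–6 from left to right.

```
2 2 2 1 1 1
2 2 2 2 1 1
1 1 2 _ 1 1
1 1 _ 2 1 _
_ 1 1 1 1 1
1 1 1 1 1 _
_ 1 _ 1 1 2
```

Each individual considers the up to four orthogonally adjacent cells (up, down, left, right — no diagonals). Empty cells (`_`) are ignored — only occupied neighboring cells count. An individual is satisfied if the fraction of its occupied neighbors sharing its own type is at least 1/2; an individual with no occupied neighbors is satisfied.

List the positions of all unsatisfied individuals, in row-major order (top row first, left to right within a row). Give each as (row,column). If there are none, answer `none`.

(1,4), (2,4), (4,4), (7,6)

Row 1: (1,1)2 2/2 satisfied · (1,2)2 3/3 satisfied · (1,3)2 2/3 satisfied · (1,4)1 1/3 not · (1,5)1 3/3 satisfied · (1,6)1 2/2 satisfied
Row 2: (2,1)2 2/3 satisfied · (2,2)2 3/4 satisfied · (2,3)2 4/4 satisfied · (2,4)2 1/3 not · (2,5)1 3/4 satisfied · (2,6)1 3/3 satisfied
Row 3: (3,1)1 2/3 satisfied · (3,2)1 2/4 satisfied · (3,3)2 1/2 satisfied · (3,5)1 3/3 satisfied · (3,6)1 2/2 satisfied
Row 4: (4,1)1 2/2 satisfied · (4,2)1 3/3 satisfied · (4,4)2 0/2 not · (4,5)1 2/3 satisfied
Row 5: (5,2)1 3/3 satisfied · (5,3)1 3/3 satisfied · (5,4)1 3/4 satisfied · (5,5)1 4/4 satisfied · (5,6)1 1/1 satisfied
Row 6: (6,1)1 1/1 satisfied · (6,2)1 4/4 satisfied · (6,3)1 3/3 satisfied · (6,4)1 4/4 satisfied · (6,5)1 3/3 satisfied
Row 7: (7,2)1 1/1 satisfied · (7,4)1 2/2 satisfied · (7,5)1 2/3 satisfied · (7,6)2 0/1 not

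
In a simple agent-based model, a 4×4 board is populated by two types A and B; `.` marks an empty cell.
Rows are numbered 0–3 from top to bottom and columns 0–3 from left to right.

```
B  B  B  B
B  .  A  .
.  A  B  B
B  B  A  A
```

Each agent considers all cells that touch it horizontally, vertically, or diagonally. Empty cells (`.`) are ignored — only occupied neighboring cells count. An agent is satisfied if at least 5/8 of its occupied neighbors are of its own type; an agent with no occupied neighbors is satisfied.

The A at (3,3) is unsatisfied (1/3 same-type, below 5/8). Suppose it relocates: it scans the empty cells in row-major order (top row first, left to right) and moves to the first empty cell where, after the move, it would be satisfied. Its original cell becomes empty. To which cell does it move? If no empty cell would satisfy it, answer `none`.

Vacating (3,3). Empty cells in order:
  (1,1): 2/7 same-type → still unsatisfied.
  (1,3): 1/5 same-type → still unsatisfied.
  (2,0): 1/4 same-type → still unsatisfied.

none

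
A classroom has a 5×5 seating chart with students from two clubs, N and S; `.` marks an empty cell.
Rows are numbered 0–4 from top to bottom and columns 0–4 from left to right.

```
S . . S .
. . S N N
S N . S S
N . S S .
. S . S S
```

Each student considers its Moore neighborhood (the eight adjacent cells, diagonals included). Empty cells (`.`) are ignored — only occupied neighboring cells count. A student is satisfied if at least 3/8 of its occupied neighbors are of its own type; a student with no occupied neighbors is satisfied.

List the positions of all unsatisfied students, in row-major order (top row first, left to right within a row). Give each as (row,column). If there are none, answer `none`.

Row 0: (0,0)S 0/0 ok · (0,3)S 1/3 unhappy
Row 1: (1,2)S 2/4 ok · (1,3)N 1/5 unhappy · (1,4)N 1/4 unhappy
Row 2: (2,0)S 0/2 unhappy · (2,1)N 1/4 unhappy · (2,3)S 4/6 ok · (2,4)S 2/4 ok
Row 3: (3,0)N 1/3 unhappy · (3,2)S 4/5 ok · (3,3)S 5/5 ok
Row 4: (4,1)S 1/2 ok · (4,3)S 3/3 ok · (4,4)S 2/2 ok

(0,3), (1,3), (1,4), (2,0), (2,1), (3,0)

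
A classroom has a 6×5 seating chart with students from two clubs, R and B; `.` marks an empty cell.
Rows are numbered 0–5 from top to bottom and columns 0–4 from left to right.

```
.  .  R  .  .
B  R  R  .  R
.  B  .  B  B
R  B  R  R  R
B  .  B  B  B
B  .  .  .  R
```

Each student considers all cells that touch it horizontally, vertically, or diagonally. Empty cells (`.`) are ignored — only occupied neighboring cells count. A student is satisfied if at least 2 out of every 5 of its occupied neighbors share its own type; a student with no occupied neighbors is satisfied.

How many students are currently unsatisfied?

11

(0,2)R 2/2 ok
(1,0)B 1/2 ok
(1,1)R 2/4 ok
(1,2)R 2/4 ok
(1,4)R 0/2 unhappy
(2,1)B 2/6 unhappy
(2,3)B 1/6 unhappy
(2,4)B 1/4 unhappy
(3,0)R 0/3 unhappy
(3,1)B 3/5 ok
(3,2)R 1/6 unhappy
(3,3)R 2/7 unhappy
(3,4)R 1/5 unhappy
(4,0)B 2/3 ok
(4,2)B 2/4 ok
(4,3)B 2/6 unhappy
(4,4)B 1/4 unhappy
(5,0)B 1/1 ok
(5,4)R 0/2 unhappy
Unsatisfied: (1,4), (2,1), (2,3), (2,4), (3,0), (3,2), (3,3), (3,4), (4,3), (4,4), (5,4) — 11 in total.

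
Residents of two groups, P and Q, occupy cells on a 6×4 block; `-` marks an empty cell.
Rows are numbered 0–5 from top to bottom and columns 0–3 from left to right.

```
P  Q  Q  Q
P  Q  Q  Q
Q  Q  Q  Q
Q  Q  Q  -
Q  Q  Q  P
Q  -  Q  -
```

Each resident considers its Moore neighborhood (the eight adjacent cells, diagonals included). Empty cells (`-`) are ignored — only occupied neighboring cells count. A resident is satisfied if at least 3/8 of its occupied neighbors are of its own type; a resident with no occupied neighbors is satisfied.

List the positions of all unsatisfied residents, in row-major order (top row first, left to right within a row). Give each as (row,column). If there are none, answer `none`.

Row 0: (0,0)P 1/3 not · (0,1)Q 3/5 satisfied · (0,2)Q 5/5 satisfied · (0,3)Q 3/3 satisfied
Row 1: (1,0)P 1/5 not · (1,1)Q 6/8 satisfied · (1,2)Q 8/8 satisfied · (1,3)Q 5/5 satisfied
Row 2: (2,0)Q 4/5 satisfied · (2,1)Q 7/8 satisfied · (2,2)Q 7/7 satisfied · (2,3)Q 4/4 satisfied
Row 3: (3,0)Q 5/5 satisfied · (3,1)Q 8/8 satisfied · (3,2)Q 6/7 satisfied
Row 4: (4,0)Q 4/4 satisfied · (4,1)Q 7/7 satisfied · (4,2)Q 4/5 satisfied · (4,3)P 0/3 not
Row 5: (5,0)Q 2/2 satisfied · (5,2)Q 2/3 satisfied

(0,0), (1,0), (4,3)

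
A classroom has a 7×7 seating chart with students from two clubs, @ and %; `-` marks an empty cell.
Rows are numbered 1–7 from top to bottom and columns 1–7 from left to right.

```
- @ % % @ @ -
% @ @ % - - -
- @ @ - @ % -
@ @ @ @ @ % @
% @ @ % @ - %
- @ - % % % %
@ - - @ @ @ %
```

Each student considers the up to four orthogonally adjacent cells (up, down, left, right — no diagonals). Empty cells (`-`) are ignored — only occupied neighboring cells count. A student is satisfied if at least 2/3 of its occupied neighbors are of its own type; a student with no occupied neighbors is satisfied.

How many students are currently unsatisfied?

Row 1: (1,2)@ 1/2 ✗ · (1,3)% 1/3 ✗ · (1,4)% 2/3 ✓ · (1,5)@ 1/2 ✗ · (1,6)@ 1/1 ✓
Row 2: (2,1)% 0/1 ✗ · (2,2)@ 3/4 ✓ · (2,3)@ 2/4 ✗ · (2,4)% 1/2 ✗
Row 3: (3,2)@ 3/3 ✓ · (3,3)@ 3/3 ✓ · (3,5)@ 1/2 ✗ · (3,6)% 1/2 ✗
Row 4: (4,1)@ 1/2 ✗ · (4,2)@ 4/4 ✓ · (4,3)@ 4/4 ✓ · (4,4)@ 2/3 ✓ · (4,5)@ 3/4 ✓ · (4,6)% 1/3 ✗ · (4,7)@ 0/2 ✗
Row 5: (5,1)% 0/2 ✗ · (5,2)@ 3/4 ✓ · (5,3)@ 2/3 ✓ · (5,4)% 1/4 ✗ · (5,5)@ 1/3 ✗ · (5,7)% 1/2 ✗
Row 6: (6,2)@ 1/1 ✓ · (6,4)% 2/3 ✓ · (6,5)% 2/4 ✗ · (6,6)% 2/3 ✓ · (6,7)% 3/3 ✓
Row 7: (7,1)@ 0/0 ✓ · (7,4)@ 1/2 ✗ · (7,5)@ 2/3 ✓ · (7,6)@ 1/3 ✗ · (7,7)% 1/2 ✗
Unsatisfied: (1,2), (1,3), (1,5), (2,1), (2,3), (2,4), (3,5), (3,6), (4,1), (4,6), (4,7), (5,1), (5,4), (5,5), (5,7), (6,5), (7,4), (7,6), (7,7) — 19 in total.

19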